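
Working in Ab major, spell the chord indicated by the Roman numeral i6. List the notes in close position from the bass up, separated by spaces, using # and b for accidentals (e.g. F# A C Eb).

Cb Eb Ab

i6 is the minor tonic, borrowed from the parallel minor. In Ab major that root is Ab.
So the chord is Ab-Cb-Eb, a minor triad.
The figured bass 6 indicates first inversion, placing the third (Cb) in the bass: Cb-Eb-Ab.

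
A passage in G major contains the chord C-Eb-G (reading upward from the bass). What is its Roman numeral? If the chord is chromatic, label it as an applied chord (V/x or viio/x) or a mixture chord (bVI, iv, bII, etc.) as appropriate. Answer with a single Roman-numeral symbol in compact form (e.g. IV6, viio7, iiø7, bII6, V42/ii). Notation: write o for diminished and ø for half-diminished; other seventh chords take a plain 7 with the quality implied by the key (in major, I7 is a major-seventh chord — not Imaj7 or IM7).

The pitches C-Eb-G form a minor triad rooted on C.
C is the fourth degree of G major. This is the minor subdominant, borrowed from the parallel minor.

iv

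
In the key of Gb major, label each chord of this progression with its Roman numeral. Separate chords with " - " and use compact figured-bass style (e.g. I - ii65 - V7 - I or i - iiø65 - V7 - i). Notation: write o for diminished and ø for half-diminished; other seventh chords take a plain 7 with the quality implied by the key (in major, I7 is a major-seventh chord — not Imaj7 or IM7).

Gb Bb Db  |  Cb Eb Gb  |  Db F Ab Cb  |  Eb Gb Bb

Gb-Bb-Db: major triad on Gb = scale degree 1 → I.
Cb-Eb-Gb: major triad on Cb = scale degree 4 → IV.
Db-F-Ab-Cb: root Db is the dominant; dominant seventh chord there is V7.
Eb-Gb-Bb has root Eb, degree 6 in Gb major, so vi.

I - IV - V7 - vi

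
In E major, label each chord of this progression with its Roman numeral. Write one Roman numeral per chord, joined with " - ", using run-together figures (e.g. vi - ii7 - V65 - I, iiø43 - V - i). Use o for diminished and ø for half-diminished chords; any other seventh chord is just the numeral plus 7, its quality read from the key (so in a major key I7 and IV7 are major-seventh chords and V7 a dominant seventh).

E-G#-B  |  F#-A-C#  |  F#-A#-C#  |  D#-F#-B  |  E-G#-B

I - ii - V/V - V6 - I

E-G#-B: root E is the tonic; major triad there is I.
F#-A-C# has root F#, degree 2 in E major, so ii.
F#-A#-C#: chromatic; F# is V of V, so V/V.
D#-F#-B: root B is the dominant; major triad there is V6.
E-G#-B: major triad on E = scale degree 1 → I.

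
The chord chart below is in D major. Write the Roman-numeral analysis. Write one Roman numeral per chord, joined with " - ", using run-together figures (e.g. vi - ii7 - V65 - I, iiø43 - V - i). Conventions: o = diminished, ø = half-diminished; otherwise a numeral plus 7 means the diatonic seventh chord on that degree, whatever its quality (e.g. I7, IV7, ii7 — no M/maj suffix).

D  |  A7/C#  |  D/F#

I - V65 - I6

D: major triad on D = scale degree 1 → I.
A7/C#: dominant seventh chord on A = scale degree 5 → V65.
D/F# has root D, degree 1 in D major, so I6.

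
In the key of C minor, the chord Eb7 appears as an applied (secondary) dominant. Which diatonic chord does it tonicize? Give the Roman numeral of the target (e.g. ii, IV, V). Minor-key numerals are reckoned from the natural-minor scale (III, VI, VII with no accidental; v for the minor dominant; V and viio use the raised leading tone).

VI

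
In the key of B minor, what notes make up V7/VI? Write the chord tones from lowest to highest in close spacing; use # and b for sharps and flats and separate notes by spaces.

V7/VI is a secondary dominant — the dominant seventh of VI. VI in B minor is G, so the applied chord's root is D, a perfect fifth above.
Building a dominant seventh chord on D gives D-F#-A-C.

D F# A C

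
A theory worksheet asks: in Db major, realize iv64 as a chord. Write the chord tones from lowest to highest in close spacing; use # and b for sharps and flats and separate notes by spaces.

Db Gb Bbb

iv64 is the minor subdominant, borrowed from the parallel minor. In Db major that root is Gb.
So the chord is Gb-Bbb-Db.
The figured bass 64 indicates second inversion, placing the fifth (Db) in the bass: Db-Gb-Bbb.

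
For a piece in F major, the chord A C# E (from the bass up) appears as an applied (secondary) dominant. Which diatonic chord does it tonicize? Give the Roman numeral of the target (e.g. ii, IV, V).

vi

The chord is a major triad on A.
A dominant resolves down a perfect fifth: A → D. In F major, D is scale degree 6, i.e. vi.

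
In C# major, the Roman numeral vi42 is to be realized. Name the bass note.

G#

vi in C# major has root A#; the chord is A#-C#-E#-G#.
The figure 42 means third inversion — the seventh is in the bass.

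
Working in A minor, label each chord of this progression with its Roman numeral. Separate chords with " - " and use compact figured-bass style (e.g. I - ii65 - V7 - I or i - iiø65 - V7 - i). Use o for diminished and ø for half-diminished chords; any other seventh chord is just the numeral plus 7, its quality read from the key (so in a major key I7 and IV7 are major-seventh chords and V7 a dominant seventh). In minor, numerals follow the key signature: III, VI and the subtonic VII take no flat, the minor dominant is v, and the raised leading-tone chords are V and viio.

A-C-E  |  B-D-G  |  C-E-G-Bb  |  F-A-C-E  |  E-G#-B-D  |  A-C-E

i - VII6 - V7/VI - VI7 - V7 - i

A-C-E: root A is the tonic; minor triad there is i.
B-D-G has root G, degree 7 in A minor, so VII6.
C-E-G-Bb is the secondary dominant of VI (dominant seventh chord on C): V7/VI.
F-A-C-E: major seventh chord on F = scale degree 6 → VI7.
E-G#-B-D: root E is the dominant; dominant seventh chord there is V7.
A-C-E: root A is the tonic; minor triad there is i.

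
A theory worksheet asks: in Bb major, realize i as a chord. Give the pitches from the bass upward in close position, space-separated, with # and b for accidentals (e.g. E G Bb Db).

Scale degree 1 in Bb major is Bb; here the chord built on it is altered to a minor triad. i is the minor tonic, borrowed from the parallel minor.
So the chord is Bb-Db-F, a minor triad.

Bb Db F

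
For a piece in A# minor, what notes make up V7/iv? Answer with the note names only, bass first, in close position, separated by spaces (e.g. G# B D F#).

V7/iv is a secondary dominant — the dominant seventh of iv. iv in A# minor is D#, so the applied chord's root is A#, a perfect fifth above.
Building a dominant seventh chord on A# gives A#-C##-E#-G#.

A# C## E# G#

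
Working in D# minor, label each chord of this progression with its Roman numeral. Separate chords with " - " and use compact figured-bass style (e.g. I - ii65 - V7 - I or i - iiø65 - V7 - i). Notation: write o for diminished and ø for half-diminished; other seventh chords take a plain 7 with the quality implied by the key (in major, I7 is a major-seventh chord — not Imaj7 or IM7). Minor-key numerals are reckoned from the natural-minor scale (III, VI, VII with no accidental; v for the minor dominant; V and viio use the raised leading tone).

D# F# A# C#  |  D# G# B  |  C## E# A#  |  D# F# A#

D#-F#-A#-C#: minor seventh chord on D# = scale degree 1 → i7.
D#-G#-B: minor triad on G# = scale degree 4 → iv64.
C##-E#-A#: major triad on A# = scale degree 5 → V6.
D#-F#-A# has root D#, degree 1 in D# minor, so i.

i7 - iv64 - V6 - i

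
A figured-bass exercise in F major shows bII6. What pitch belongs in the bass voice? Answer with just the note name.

Bb

bII in F major has root Gb; the chord is Gb-Bb-Db.
The figure 6 means first inversion — the third is in the bass.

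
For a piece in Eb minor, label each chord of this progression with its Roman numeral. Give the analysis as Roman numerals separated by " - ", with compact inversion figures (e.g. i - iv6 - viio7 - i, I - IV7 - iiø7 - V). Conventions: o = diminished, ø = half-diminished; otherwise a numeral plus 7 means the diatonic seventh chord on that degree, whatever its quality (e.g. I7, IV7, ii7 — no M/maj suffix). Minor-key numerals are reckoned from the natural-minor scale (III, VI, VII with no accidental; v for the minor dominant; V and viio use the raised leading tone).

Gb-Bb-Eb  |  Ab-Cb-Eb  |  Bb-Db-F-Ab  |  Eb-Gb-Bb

Gb-Bb-Eb has root Eb, degree 1 in Eb minor, so i6.
Ab-Cb-Eb has root Ab, degree 4 in Eb minor, so iv.
Bb-Db-F-Ab: minor seventh chord on Bb = scale degree 5 → v7.
Eb-Gb-Bb: minor triad on Eb = scale degree 1 → i.

i6 - iv - v7 - i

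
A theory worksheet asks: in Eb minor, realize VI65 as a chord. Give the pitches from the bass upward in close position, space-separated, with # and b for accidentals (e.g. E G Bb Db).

In Eb minor, scale degree 6 is Cb, and the diatonic chord built there is a major seventh chord.
That chord is spelled Cb-Eb-Gb-Bb.
With the 65 figure the chord is in first inversion; from the bass Eb upward in close position it reads Eb-Gb-Bb-Cb.

Eb Gb Bb Cb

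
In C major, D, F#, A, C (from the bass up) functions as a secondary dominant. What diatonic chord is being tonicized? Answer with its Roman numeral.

The chord is a dominant seventh chord on D.
A dominant resolves down a perfect fifth: D → G. In C major, G is scale degree 5, i.e. V.

V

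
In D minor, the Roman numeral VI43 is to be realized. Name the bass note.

VI in D minor has root Bb; the chord is Bb-D-F-A.
The figure 43 means second inversion — the fifth is in the bass.

F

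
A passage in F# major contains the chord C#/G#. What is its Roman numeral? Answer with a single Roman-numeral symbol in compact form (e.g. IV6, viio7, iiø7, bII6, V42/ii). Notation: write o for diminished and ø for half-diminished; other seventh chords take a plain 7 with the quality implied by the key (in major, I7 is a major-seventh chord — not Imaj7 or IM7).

V64

Stacked in thirds the chord is C#-E#-G#: a major triad on C#.
C# is scale degree 5 in F# major, and a major triad on that degree is written V.
With G# in the bass the chord is in second inversion, so the figured bass is 64.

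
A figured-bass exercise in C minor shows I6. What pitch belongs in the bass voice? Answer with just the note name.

E

I in C minor has root C; the chord is C-E-G.
The figure 6 means first inversion — the third is in the bass.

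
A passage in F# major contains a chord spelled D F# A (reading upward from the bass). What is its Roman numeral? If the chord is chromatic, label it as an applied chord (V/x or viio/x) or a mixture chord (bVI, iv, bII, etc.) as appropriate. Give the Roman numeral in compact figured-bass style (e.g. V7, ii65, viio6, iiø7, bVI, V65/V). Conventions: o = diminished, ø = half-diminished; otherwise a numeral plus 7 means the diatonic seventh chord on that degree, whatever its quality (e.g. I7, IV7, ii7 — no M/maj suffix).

bVI

The pitches D-F#-A form a major triad rooted on D.
D is the lowered sixth degree of F# major (diatonic 6 would be D#). This is a major triad on the lowered sixth degree, borrowed from the parallel minor.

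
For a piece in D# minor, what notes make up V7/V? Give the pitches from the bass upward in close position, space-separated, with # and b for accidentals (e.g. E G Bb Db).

E# G## B# D#

The slash means an applied dominant: we want the dominant of V. In D# minor, V is A# major, and its dominant is built on E#.
Building a dominant seventh chord on E# gives E#-G##-B#-D#.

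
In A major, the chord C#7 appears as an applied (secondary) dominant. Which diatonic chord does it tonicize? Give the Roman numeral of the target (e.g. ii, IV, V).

The chord is a dominant seventh chord on C#.
A dominant resolves down a perfect fifth: C# → F#. In A major, F# is scale degree 6, i.e. vi.

vi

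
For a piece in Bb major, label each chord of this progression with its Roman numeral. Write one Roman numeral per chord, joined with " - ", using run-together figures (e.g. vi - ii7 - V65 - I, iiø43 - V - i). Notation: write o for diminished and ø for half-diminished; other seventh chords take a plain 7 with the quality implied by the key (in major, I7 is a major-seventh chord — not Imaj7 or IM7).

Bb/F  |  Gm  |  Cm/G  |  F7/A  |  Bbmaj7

I64 - vi - ii64 - V65 - I7

Bb/F: major triad on Bb = scale degree 1 → I64.
Gm has root G, degree 6 in Bb major, so vi.
Cm/G: root C is the supertonic; minor triad there is ii64.
F7/A has root F, degree 5 in Bb major, so V65.
Bbmaj7: major seventh chord on Bb = scale degree 1 → I7.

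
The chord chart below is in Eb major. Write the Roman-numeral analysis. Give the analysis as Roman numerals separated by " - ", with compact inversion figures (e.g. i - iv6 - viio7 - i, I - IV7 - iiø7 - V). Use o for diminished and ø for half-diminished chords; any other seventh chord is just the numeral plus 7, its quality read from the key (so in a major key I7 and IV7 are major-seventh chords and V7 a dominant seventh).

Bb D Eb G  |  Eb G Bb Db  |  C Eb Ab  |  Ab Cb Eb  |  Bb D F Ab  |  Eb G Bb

Bb-D-Eb-G has root Eb, degree 1 in Eb major, so I43.
Eb-G-Bb-Db: chromatic; Eb is V of IV, so V7/IV.
C-Eb-Ab has root Ab, degree 4 in Eb major, so IV6.
Ab-Cb-Eb is non-diatonic — iv, a mixture chord from Eb minor.
Bb-D-F-Ab has root Bb, degree 5 in Eb major, so V7.
Eb-G-Bb: major triad on Eb = scale degree 1 → I.

I43 - V7/IV - IV6 - iv - V7 - I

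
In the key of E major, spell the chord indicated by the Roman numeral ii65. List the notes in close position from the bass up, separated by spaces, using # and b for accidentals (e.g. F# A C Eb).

The numeral's case and figure indicate a minor seventh chord. In E major its root, the second degree, is F#.
That chord is spelled F#-A-C#-E.
The figured bass 65 indicates first inversion, placing the third (A) in the bass: A-C#-E-F#.

A C# E F#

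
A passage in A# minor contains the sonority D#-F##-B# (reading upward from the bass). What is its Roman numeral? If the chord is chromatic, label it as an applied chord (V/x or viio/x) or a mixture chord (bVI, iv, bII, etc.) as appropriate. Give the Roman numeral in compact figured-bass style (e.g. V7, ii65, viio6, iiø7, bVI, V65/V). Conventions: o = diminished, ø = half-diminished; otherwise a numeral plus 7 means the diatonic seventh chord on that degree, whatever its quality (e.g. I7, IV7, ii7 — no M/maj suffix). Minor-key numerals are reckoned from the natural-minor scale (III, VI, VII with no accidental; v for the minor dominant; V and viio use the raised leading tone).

Stacked in thirds the chord is B#-D#-F##: a minor triad on B#.
B# is the second degree of A# minor. This is the minor supertonic, borrowed from the parallel major (the Dorian ii).
With D# in the bass the chord is in first inversion, so the figured bass is 6.

ii6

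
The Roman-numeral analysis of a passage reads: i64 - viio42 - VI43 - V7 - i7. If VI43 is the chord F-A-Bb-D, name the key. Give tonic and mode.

D minor

VI43 is given as F-A-Bb-D — a major seventh chord with root Bb.
Counting down 5 scale steps from Bb places the tonic on D; a major seventh chord on degree 6 is diatonic only in minor.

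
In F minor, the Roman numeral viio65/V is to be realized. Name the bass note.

D

The applied chord viio65/V is rooted on B: B-D-F-Ab.
The figure 65 means first inversion — the third is in the bass.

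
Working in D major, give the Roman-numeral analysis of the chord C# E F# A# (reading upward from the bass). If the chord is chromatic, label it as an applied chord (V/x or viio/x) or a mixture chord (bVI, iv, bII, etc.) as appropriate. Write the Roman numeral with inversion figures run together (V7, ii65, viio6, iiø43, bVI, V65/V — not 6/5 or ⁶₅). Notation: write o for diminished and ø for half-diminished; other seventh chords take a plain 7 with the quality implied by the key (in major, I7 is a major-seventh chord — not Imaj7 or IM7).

V43/vi

Stacked in thirds the chord is F#-A#-C#-E: a dominant seventh chord on F#.
F# is not a diatonic chord root with this quality in D major, but it lies a perfect fifth above B (vi), so the chord functions as an applied dominant of vi.
With C# in the bass the chord is in second inversion, so the figured bass is 43.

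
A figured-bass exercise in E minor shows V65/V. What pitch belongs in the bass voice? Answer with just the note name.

A#

The applied chord V65/V is rooted on F#: F#-A#-C#-E.
The figure 65 means first inversion — the third is in the bass.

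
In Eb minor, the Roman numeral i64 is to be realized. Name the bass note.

i in Eb minor has root Eb; the chord is Eb-Gb-Bb.
The figure 64 means second inversion — the fifth is in the bass.

Bb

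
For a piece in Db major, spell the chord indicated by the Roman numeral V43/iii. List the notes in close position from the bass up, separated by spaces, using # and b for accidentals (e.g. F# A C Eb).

V43/iii is a secondary dominant — the dominant seventh of iii. iii in Db major is F, so the applied chord's root is C, a perfect fifth above.
Building a dominant seventh chord on C gives C-E-G-Bb.
The figured bass 43 indicates second inversion, placing the fifth (G) in the bass: G-Bb-C-E.

G Bb C E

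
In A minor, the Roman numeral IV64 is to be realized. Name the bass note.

A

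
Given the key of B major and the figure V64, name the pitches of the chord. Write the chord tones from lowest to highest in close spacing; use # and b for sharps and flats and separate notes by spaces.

In B major, the dominant is F#, and the diatonic chord built there is a major triad.
Stacking thirds from F# gives F#-A#-C#.
The figured bass 64 indicates second inversion, placing the fifth (C#) in the bass: C#-F#-A#.

C# F# A#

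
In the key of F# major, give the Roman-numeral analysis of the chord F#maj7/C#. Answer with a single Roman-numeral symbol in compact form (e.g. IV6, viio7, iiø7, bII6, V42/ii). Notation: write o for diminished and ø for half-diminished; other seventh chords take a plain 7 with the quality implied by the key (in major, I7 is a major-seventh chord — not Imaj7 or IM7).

I43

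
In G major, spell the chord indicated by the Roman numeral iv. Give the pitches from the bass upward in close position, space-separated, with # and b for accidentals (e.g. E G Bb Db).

C Eb G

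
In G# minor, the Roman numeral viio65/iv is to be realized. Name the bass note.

D#

The applied chord viio65/iv is rooted on B#: B#-D#-F#-A.
The figure 65 means first inversion — the third is in the bass.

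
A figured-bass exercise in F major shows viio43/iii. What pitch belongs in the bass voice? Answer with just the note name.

D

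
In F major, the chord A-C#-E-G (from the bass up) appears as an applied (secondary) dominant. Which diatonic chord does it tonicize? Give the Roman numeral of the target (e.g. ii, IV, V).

The chord is a dominant seventh chord on A.
A dominant resolves down a perfect fifth: A → D. In F major, D is scale degree 6, i.e. vi.

vi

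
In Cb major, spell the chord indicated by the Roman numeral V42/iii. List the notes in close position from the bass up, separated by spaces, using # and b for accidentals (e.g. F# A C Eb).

V42/iii is a secondary dominant — the dominant seventh of iii. iii in Cb major is Eb, so the applied chord's root is Bb, a perfect fifth above.
Building a dominant seventh chord on Bb gives Bb-D-F-Ab.
The figured bass 42 indicates third inversion, placing the seventh (Ab) in the bass: Ab-Bb-D-F.

Ab Bb D F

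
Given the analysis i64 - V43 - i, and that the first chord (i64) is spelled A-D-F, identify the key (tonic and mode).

The chord Dm/A is a minor triad rooted on D; its label is i64.
If D is scale degree 1 and the mode makes that degree carry a minor triad, the tonic is D and the mode is minor.

D minor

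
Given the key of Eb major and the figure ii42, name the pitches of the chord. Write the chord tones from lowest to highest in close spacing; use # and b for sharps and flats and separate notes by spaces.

Eb F Ab C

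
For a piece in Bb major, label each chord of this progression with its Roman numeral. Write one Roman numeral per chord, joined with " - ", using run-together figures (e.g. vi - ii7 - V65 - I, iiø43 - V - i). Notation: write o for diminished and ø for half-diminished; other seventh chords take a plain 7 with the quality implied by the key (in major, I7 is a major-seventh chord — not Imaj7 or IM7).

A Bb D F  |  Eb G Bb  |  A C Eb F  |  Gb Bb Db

I42 - IV - V65 - bVI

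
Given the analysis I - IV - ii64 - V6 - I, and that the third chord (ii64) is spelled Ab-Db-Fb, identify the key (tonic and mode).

Cb major

The anchor chord is a minor triad on Db, labeled ii64.
If Db is scale degree 2 and the mode makes that degree carry a minor triad, the tonic is Cb and the mode is major.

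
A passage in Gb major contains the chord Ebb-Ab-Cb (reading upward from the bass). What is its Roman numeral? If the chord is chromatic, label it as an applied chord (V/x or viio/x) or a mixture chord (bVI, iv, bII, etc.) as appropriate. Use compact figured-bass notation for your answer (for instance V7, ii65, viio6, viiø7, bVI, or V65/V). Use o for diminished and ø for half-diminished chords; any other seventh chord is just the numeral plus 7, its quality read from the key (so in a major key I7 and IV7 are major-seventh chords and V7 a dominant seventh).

Stacked in thirds the chord is Ab-Cb-Ebb: a diminished triad on Ab.
Ab is the second degree of Gb major. This is the diminished supertonic triad, borrowed from the parallel minor.
With Ebb in the bass the chord is in second inversion, so the figured bass is 64.

iio64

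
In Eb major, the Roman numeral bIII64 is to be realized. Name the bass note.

Db

bIII in Eb major has root Gb; the chord is Gb-Bb-Db.
The figure 64 means second inversion — the fifth is in the bass.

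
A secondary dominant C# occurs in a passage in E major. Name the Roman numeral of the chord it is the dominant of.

ii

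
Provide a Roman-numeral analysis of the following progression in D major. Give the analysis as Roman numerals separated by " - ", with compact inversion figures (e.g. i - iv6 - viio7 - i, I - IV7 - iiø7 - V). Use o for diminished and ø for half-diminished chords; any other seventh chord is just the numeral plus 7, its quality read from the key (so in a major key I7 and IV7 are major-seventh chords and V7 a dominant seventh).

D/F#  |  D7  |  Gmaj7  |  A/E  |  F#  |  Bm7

D/F#: major triad on D = scale degree 1 → I6.
D7 is the secondary dominant of IV (dominant seventh chord on D): V7/IV.
Gmaj7 has root G, degree 4 in D major, so IV7.
A/E: major triad on A = scale degree 5 → V64.
F# is the secondary dominant of vi (major triad on F#): V/vi.
Bm7: minor seventh chord on B = scale degree 6 → vi7.

I6 - V7/IV - IV7 - V64 - V/vi - vi7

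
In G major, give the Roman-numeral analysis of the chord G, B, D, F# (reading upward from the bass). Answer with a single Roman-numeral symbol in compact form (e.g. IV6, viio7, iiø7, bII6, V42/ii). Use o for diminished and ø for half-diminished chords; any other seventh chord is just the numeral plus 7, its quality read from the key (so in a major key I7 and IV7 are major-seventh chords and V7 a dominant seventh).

Stacked in thirds the chord is G-B-D-F#: a major seventh chord on G.
In G major, G is the tonic; the diatonic major seventh chord there is I7.

I7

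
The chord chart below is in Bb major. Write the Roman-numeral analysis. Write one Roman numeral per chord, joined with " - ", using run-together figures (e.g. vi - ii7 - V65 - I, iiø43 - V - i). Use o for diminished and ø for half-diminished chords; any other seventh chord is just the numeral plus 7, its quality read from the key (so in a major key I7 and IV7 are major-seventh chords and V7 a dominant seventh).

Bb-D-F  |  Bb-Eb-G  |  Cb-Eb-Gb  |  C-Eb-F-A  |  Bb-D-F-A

I - IV64 - bII - V43 - I7

Bb-D-F: major triad on Bb = scale degree 1 → I.
Bb-Eb-G: root Eb is the subdominant; major triad there is IV64.
Cb-Eb-Gb: Cb with this quality isn't in the key; a major triad on b2 is the Neapolitan chord, bII.
C-Eb-F-A has root F, degree 5 in Bb major, so V43.
Bb-D-F-A has root Bb, degree 1 in Bb major, so I7.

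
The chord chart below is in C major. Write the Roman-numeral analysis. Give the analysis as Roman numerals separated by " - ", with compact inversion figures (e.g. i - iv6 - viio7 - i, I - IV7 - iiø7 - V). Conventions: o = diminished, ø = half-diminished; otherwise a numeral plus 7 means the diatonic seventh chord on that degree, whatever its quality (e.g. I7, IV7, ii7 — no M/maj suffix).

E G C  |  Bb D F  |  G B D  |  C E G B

I6 - bVII - V - I7

E-G-C: major triad on C = scale degree 1 → I6.
Bb-D-F: major triad on Bb — chromatic; bVII (borrowed from the parallel minor).
G-B-D has root G, degree 5 in C major, so V.
C-E-G-B has root C, degree 1 in C major, so I7.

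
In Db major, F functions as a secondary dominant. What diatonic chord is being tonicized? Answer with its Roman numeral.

The chord is a major triad on F.
A dominant resolves down a perfect fifth: F → Bb. In Db major, Bb is scale degree 6, i.e. vi.

vi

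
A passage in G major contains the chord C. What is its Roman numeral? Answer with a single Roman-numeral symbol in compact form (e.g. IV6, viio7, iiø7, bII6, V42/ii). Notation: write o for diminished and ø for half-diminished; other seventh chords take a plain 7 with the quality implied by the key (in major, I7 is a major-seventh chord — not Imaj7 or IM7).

IV

Stacked in thirds the chord is C-E-G: a major triad on C.
In G major, C is the subdominant; the diatonic major triad there is IV.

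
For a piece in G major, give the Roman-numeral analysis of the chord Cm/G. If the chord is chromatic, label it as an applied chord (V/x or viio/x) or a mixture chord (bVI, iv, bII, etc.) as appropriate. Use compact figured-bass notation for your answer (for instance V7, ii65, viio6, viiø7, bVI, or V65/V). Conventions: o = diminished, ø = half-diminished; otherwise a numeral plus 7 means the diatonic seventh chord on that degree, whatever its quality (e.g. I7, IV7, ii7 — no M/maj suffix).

Stacked in thirds the chord is C-Eb-G: a minor triad on C.
C is the fourth degree of G major. This is the minor subdominant, borrowed from the parallel minor.
With G in the bass the chord is in second inversion, so the figured bass is 64.

iv64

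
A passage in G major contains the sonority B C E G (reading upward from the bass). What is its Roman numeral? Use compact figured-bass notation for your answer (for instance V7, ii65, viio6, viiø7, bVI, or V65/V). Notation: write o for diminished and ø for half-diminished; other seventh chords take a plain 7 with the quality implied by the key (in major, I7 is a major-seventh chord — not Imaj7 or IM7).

IV42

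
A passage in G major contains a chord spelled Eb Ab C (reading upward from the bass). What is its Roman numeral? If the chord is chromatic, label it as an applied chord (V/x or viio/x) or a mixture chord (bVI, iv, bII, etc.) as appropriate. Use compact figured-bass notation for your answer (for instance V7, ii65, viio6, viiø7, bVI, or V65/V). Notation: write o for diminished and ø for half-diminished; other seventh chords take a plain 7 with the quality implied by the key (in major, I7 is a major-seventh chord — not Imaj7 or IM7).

Stacked in thirds the chord is Ab-C-Eb: a major triad on Ab.
Ab is the lowered second degree of G major (diatonic 2 would be A). This is the Neapolitan chord — a major triad on the lowered second degree.
With Eb in the bass the chord is in second inversion, so the figured bass is 64.

bII64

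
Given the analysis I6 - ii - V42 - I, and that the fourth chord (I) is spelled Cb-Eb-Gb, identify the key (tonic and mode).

Cb major

I is given as Cb-Eb-Gb — a major triad with root Cb.
If Cb is scale degree 1 and the mode makes that degree carry a major triad, the tonic is Cb and the mode is major.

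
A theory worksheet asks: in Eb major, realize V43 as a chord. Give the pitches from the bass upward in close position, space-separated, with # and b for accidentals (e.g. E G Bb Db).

The numeral's case and figure indicate a dominant seventh chord. In Eb major its root, the dominant, is Bb.
That chord is spelled Bb-D-F-Ab.
With the 43 figure the chord is in second inversion; from the bass F upward in close position it reads F-Ab-Bb-D.

F Ab Bb D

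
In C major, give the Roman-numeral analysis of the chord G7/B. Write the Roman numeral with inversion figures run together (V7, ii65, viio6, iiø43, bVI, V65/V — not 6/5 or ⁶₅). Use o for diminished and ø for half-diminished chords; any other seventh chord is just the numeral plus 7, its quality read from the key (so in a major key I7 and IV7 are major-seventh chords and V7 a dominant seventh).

The pitches G-B-D-F form a dominant seventh chord rooted on G.
In C major, G is the dominant; the diatonic dominant seventh chord there is V7.
With B in the bass the chord is in first inversion, so the figured bass is 65.

V65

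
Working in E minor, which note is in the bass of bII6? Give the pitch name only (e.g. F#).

A

bII in E minor has root F; the chord is F-A-C.
The figure 6 means first inversion — the third is in the bass.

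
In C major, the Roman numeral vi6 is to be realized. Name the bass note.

vi in C major has root A; the chord is A-C-E.
The figure 6 means first inversion — the third is in the bass.

C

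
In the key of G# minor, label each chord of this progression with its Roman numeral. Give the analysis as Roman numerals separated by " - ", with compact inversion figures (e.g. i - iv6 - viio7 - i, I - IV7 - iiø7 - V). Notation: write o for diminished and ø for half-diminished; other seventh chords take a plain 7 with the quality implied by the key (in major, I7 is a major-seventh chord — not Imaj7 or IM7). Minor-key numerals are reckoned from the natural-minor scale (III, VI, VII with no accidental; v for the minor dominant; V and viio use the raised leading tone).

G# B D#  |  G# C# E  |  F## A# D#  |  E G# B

G#-B-D# has root G#, degree 1 in G# minor, so i.
G#-C#-E has root C#, degree 4 in G# minor, so iv64.
F##-A#-D#: major triad on D# = scale degree 5 → V6.
E-G#-B: major triad on E = scale degree 6 → VI.

i - iv64 - V6 - VI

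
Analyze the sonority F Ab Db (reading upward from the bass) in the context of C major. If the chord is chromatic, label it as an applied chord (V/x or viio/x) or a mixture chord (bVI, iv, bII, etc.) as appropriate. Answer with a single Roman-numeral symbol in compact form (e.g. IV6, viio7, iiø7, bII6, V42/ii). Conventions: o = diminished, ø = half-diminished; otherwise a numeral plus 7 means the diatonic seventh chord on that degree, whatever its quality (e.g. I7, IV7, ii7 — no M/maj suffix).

The pitches Db-F-Ab form a major triad rooted on Db.
Db is the lowered second degree of C major (diatonic 2 would be D). This is the Neapolitan sixth — a major triad on the lowered second degree, here in its customary first inversion.
With F in the bass the chord is in first inversion, so the figured bass is 6.

bII6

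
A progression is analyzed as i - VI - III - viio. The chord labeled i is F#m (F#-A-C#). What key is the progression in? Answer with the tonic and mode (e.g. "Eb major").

F# minor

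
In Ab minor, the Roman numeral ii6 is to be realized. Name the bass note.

Db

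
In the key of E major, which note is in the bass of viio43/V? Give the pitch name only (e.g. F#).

E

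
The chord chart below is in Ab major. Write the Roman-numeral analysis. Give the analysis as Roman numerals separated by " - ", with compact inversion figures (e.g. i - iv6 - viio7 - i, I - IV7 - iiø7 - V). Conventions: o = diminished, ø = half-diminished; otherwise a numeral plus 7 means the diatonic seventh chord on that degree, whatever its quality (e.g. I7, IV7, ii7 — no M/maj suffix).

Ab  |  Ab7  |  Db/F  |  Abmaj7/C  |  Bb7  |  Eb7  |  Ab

Ab: root Ab is the tonic; major triad there is I.
Ab7: chromatic; Ab is V of IV, so V7/IV.
Db/F: root Db is the subdominant; major triad there is IV6.
Abmaj7/C: major seventh chord on Ab = scale degree 1 → I65.
Bb7: chromatic; Bb is V of V, so V7/V.
Eb7 has root Eb, degree 5 in Ab major, so V7.
Ab: root Ab is the tonic; major triad there is I.

I - V7/IV - IV6 - I65 - V7/V - V7 - I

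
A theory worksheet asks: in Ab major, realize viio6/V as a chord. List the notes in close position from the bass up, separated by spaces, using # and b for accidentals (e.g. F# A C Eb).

F Ab D

The slash marks an applied leading-tone chord: viio of V. In Ab major, V is Eb, so the leading tone to it is D, a half step below.
Building a diminished triad on D gives D-F-Ab.
The figured bass 6 indicates first inversion, placing the third (F) in the bass: F-Ab-D.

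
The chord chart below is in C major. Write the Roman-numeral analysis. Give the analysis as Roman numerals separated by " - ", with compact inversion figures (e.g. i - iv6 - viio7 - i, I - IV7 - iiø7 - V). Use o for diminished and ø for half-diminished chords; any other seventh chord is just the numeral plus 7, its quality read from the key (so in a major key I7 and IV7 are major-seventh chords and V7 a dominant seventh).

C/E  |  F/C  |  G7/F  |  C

I6 - IV64 - V42 - I

C/E: major triad on C = scale degree 1 → I6.
F/C: root F is the subdominant; major triad there is IV64.
G7/F: root G is the dominant; dominant seventh chord there is V42.
C has root C, degree 1 in C major, so I.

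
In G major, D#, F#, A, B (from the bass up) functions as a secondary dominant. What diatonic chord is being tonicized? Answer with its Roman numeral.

vi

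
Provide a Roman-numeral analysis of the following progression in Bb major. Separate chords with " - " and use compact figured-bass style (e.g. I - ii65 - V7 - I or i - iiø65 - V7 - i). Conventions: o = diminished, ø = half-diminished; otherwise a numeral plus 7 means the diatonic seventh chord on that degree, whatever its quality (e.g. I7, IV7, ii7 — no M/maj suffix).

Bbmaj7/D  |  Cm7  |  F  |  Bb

Bbmaj7/D has root Bb, degree 1 in Bb major, so I65.
Cm7: minor seventh chord on C = scale degree 2 → ii7.
F: major triad on F = scale degree 5 → V.
Bb: root Bb is the tonic; major triad there is I.

I65 - ii7 - V - I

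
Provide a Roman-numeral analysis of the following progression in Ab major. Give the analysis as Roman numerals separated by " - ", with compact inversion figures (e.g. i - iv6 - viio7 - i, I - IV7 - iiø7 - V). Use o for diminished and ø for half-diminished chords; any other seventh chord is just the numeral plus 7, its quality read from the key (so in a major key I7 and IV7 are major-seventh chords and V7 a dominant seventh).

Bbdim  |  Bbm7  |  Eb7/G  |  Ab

Bbdim: diminished triad on Bb — chromatic; iio (borrowed from the parallel minor).
Bbm7: root Bb is the supertonic; minor seventh chord there is ii7.
Eb7/G: root Eb is the dominant; dominant seventh chord there is V65.
Ab: root Ab is the tonic; major triad there is I.

iio - ii7 - V65 - I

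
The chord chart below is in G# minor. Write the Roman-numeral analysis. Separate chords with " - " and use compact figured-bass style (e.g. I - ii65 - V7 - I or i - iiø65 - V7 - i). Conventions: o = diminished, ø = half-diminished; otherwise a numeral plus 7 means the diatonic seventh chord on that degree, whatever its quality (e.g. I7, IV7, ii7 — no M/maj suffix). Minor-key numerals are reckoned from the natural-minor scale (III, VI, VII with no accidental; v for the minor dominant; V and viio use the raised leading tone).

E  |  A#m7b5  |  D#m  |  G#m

E: root E is the submediant; major triad there is VI.
A#m7b5 has root A#, degree 2 in G# minor, so iiø7.
D#m: root D# is the dominant; minor triad there is v.
G#m: minor triad on G# = scale degree 1 → i.

VI - iiø7 - v - i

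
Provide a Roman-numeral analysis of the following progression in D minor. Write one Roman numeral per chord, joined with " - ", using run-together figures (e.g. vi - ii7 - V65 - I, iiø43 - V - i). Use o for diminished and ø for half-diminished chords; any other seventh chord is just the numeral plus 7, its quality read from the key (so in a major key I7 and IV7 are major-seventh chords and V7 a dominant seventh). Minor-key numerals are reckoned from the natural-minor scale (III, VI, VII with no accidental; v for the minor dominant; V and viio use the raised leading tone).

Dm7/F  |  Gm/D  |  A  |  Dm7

Dm7/F has root D, degree 1 in D minor, so i65.
Gm/D: root G is the subdominant; minor triad there is iv64.
A: root A is the dominant; major triad there is V.
Dm7: root D is the tonic; minor seventh chord there is i7.

i65 - iv64 - V - i7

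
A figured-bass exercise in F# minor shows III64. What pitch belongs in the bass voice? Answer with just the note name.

E

III in F# minor has root A; the chord is A-C#-E.
The figure 64 means second inversion — the fifth is in the bass.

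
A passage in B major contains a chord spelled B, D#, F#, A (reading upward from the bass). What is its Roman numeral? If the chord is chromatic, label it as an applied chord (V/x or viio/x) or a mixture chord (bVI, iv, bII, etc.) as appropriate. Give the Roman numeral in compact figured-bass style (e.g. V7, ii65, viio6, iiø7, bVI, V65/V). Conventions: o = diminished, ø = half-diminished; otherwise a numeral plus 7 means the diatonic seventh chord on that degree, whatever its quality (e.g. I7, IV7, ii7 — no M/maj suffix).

Stacked in thirds the chord is B-D#-F#-A: a dominant seventh chord on B.
B is not a diatonic chord root with this quality in B major, but it lies a perfect fifth above E (IV), so the chord functions as an applied dominant of IV.

V7/IV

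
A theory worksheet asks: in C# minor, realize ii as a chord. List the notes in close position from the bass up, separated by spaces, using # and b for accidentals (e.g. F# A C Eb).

Scale degree 2 in C# minor is D#; here the chord built on it is altered to a minor triad. ii is the minor supertonic, borrowed from the parallel major (the Dorian ii).
So the chord is D#-F#-A#.

D# F# A#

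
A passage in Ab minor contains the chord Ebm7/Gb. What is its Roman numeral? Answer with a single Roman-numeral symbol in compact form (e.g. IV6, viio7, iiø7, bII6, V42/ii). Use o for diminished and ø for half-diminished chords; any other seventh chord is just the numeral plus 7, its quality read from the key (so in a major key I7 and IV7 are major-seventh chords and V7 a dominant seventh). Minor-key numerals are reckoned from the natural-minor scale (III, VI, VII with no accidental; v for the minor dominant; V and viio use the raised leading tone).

Stacked in thirds the chord is Eb-Gb-Bb-Db: a minor seventh chord on Eb.
In Ab minor, Eb is the dominant; the diatonic minor seventh chord there is v7.
With Gb in the bass the chord is in first inversion, so the figured bass is 65.

v65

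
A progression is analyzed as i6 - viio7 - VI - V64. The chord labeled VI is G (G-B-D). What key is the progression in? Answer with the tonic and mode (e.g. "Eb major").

B minor

VI is given as G-B-D — a major triad with root G.
If G is scale degree 6 and the mode makes that degree carry a major triad, the tonic is B and the mode is minor.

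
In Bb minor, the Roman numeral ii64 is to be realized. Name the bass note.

G

ii in Bb minor has root C; the chord is C-Eb-G.
The figure 64 means second inversion — the fifth is in the bass.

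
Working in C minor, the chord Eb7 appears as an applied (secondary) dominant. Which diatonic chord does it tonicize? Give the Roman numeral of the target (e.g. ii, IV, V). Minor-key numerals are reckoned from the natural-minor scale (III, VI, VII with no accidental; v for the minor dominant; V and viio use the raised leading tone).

VI

The chord is a dominant seventh chord on Eb.
A dominant resolves down a perfect fifth: Eb → Ab. In C minor, Ab is scale degree 6, i.e. VI.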